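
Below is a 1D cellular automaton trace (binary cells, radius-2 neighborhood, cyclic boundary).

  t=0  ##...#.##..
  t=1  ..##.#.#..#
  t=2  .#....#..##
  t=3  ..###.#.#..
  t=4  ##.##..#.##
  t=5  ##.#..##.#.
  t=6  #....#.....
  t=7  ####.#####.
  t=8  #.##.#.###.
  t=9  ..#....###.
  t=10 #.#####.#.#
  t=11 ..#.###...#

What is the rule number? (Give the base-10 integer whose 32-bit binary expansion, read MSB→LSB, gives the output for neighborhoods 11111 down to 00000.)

3788457275

  [31] ##### => #  t=7,i=7
  [30] ####. => #  t=4,i=0
  [29] ###.# => #  t=3,i=4
  [28] ###.. => .  t=9,i=9
  [27] ##.## => .  t=4,i=2
  [26] ##.#. => .  t=1,i=4
  [25] ##..# => .  t=0,i=9
  [24] ##... => #  t=0,i=2
  [23] #.### => #  t=4,i=9
  [22] #.##. => #  t=0,i=7
  [21] #.#.# => .  t=1,i=5
  [20] #.#.. => .  t=1,i=7
  [19] #..## => #  t=0,i=10
  [18] #..#. => #  t=1,i=9
  [17] #...# => #  t=0,i=3
  [16] #.... => #  t=2,i=3
  [15] .#### => .  t=4,i=10
  [14] .###. => #  t=3,i=3
  [13] .##.# => .  t=1,i=3
  [12] .##.. => .  t=0,i=1
  [11] .#.## => .  t=0,i=6
  [10] .#.#. => #  t=1,i=6
  [9] .#..# => .  t=1,i=0
  [8] .#... => #  t=2,i=2
  [7] ..### => .  t=3,i=2
  [6] ..##. => .  t=0,i=0
  [5] ..#.# => #  t=0,i=5
  [4] ..#.. => #  t=1,i=10
  [3] ...## => #  t=3,i=1
  [2] ...#. => .  t=0,i=4
  [1] ....# => #  t=2,i=4
  [0] ..... => #  t=6,i=8
  bits 11100001110011110100010100111011 = 3788457275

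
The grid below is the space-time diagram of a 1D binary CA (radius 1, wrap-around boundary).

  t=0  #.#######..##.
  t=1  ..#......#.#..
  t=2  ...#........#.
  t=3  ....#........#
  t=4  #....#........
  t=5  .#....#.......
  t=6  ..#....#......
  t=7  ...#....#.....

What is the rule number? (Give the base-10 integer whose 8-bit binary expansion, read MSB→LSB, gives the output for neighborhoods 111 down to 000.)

  ### -> .   bit 7 = 0  t=0,i=3
  ##. -> .   bit 6 = 0  t=0,i=8
  #.# -> .   bit 5 = 0  t=0,i=1
  #.. -> #   bit 4 = 1  t=0,i=9
  .## -> #   bit 3 = 1  t=0,i=2
  .#. -> .   bit 2 = 0  t=0,i=0
  ..# -> .   bit 1 = 0  t=0,i=10
  ... -> .   bit 0 = 0  t=1,i=0
  bits 00011000 = 24

24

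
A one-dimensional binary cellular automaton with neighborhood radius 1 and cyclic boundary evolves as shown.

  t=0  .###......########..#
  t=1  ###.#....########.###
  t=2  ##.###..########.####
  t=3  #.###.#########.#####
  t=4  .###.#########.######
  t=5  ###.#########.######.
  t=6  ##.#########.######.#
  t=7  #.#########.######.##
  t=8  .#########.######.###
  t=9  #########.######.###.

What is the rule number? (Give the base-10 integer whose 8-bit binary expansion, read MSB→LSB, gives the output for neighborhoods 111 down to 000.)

190

  ### -> #   bit 7 = 1  t=0,i=2
  ##. -> .   bit 6 = 0  t=0,i=3
  #.# -> #   bit 5 = 1  t=0,i=0
  #.. -> #   bit 4 = 1  t=0,i=4
  .## -> #   bit 3 = 1  t=0,i=1
  .#. -> #   bit 2 = 1  t=0,i=20
  ..# -> #   bit 1 = 1  t=0,i=9
  ... -> .   bit 0 = 0  t=0,i=5
  bits 10111110 = 190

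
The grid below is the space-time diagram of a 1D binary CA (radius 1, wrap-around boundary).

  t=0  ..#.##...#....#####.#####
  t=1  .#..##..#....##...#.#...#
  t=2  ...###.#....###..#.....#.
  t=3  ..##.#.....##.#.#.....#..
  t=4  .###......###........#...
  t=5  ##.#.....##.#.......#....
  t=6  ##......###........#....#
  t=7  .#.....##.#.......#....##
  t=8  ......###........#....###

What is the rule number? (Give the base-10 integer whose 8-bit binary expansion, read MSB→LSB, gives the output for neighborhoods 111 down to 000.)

  ###|.  b7=0 t=0,i=15
  ##.|#  b6=1 t=0,i=5
  #.#|.  b5=0 t=0,i=3
  #..|.  b4=0 t=0,i=0
  .##|#  b3=1 t=0,i=4
  .#.|.  b2=0 t=0,i=2
  ..#|#  b1=1 t=0,i=1
  ...|.  b0=0 t=0,i=7
  bits 01001010 = 74

74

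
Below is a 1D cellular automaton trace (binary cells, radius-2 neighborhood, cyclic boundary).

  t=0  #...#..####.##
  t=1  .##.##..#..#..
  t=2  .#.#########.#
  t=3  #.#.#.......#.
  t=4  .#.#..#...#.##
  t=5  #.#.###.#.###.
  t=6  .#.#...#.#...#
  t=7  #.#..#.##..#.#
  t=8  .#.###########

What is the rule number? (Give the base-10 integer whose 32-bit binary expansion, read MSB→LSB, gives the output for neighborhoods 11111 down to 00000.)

  ##### -> .   bit 31 = 0  t=2,i=5
  ####. -> .   bit 30 = 0  t=0,i=9
  ###.# -> .   bit 29 = 0  t=0,i=10
  ###.. -> .   bit 28 = 0  t=0,i=0
  ##.## -> #   bit 27 = 1  t=0,i=11
  ##.#. -> #   bit 26 = 1  t=2,i=12
  ##..# -> #   bit 25 = 1  t=1,i=6
  ##... -> #   bit 24 = 1  t=0,i=1
  #.### -> .   bit 23 = 0  t=0,i=12
  #.##. -> #   bit 22 = 1  t=1,i=4
  #.#.# -> .   bit 21 = 0  t=2,i=1
  #.#.. -> .   bit 20 = 0  t=3,i=4
  #..## -> .   bit 19 = 0  t=0,i=6
  #..#. -> #   bit 18 = 1  t=1,i=7
  #...# -> #   bit 17 = 1  t=0,i=2
  #.... -> #   bit 16 = 1  t=3,i=6
  .#### -> #   bit 15 = 1  t=0,i=8
  .###. -> .   bit 14 = 0  t=0,i=13
  .##.# -> .   bit 13 = 0  t=1,i=2
  .##.. -> #   bit 12 = 1  t=1,i=5
  .#.## -> #   bit 11 = 1  t=2,i=2
  .#.#. -> #   bit 10 = 1  t=2,i=0
  .#..# -> #   bit 9 = 1  t=0,i=5
  .#... -> .   bit 8 = 0  t=1,i=12
  ..### -> .   bit 7 = 0  t=0,i=7
  ..##. -> #   bit 6 = 1  t=1,i=1
  ..#.# -> #   bit 5 = 1  t=3,i=12
  ..#.. -> #   bit 4 = 1  t=0,i=4
  ...## -> .   bit 3 = 0  t=1,i=0
  ...#. -> .   bit 2 = 0  t=0,i=3
  ....# -> #   bit 1 = 1  t=3,i=10
  ..... -> .   bit 0 = 0  t=3,i=7
  bits 00001111010001111001111001110010 = 256351858

256351858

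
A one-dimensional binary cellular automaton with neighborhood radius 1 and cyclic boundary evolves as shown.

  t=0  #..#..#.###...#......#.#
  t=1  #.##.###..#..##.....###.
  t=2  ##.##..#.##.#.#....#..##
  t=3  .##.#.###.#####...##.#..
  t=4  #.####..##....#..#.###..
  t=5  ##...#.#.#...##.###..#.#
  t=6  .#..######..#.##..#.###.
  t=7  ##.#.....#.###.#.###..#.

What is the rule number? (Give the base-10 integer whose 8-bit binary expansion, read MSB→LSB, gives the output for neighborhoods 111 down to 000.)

102

  ###|.  b7=0 t=0,i=9
  ##.|#  b6=1 t=0,i=0
  #.#|#  b5=1 t=0,i=7
  #..|.  b4=0 t=0,i=1
  .##|.  b3=0 t=0,i=8
  .#.|#  b2=1 t=0,i=3
  ..#|#  b1=1 t=0,i=2
  ...|.  b0=0 t=0,i=12
  bits 01100110 = 102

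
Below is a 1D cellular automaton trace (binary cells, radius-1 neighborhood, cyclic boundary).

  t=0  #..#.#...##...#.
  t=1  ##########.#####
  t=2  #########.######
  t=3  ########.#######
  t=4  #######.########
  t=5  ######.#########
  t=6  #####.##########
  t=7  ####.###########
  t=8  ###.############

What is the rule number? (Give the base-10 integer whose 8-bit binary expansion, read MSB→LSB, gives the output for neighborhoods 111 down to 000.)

  [7] ### => #  t=1,i=0
  [6] ##. => .  t=0,i=10
  [5] #.# => #  t=0,i=4
  [4] #.. => #  t=0,i=1
  [3] .## => #  t=0,i=9
  [2] .#. => #  t=0,i=0
  [1] ..# => #  t=0,i=2
  [0] ... => #  t=0,i=7
  bits 10111111 = 191

191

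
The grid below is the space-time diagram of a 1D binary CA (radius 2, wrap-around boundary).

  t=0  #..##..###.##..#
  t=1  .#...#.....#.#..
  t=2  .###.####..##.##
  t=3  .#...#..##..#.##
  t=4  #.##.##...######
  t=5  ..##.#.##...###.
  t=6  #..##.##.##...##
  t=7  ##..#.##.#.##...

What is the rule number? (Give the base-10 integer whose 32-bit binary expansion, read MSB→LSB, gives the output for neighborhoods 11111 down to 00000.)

2546413361

  ##### -> #   bit 31 = 1  t=4,i=12
  ####. -> .   bit 30 = 0  t=2,i=7
  ###.# -> .   bit 29 = 0  t=0,i=9
  ###.. -> #   bit 28 = 1  t=2,i=8
  ##.## -> .   bit 27 = 0  t=0,i=10
  ##.#. -> #   bit 26 = 1  t=3,i=0
  ##..# -> #   bit 25 = 1  t=0,i=1
  ##... -> #   bit 24 = 1  t=4,i=7
  #.### -> #   bit 23 = 1  t=2,i=1
  #.##. -> #   bit 22 = 1  t=0,i=11
  #.#.# -> .   bit 21 = 0  t=5,i=5
  #.#.. -> .   bit 20 = 0  t=1,i=13
  #..## -> .   bit 19 = 0  t=0,i=2
  #..#. -> #   bit 18 = 1  t=3,i=11
  #...# -> #   bit 17 = 1  t=1,i=3
  #.... -> #   bit 16 = 1  t=1,i=7
  .#### -> .   bit 15 = 0  t=2,i=6
  .###. -> .   bit 14 = 0  t=0,i=8
  .##.# -> #   bit 13 = 1  t=2,i=12
  .##.. -> .   bit 12 = 0  t=0,i=0
  .#.## -> #   bit 11 = 1  t=3,i=13
  .#.#. -> #   bit 10 = 1  t=1,i=12
  .#..# -> #   bit 9 = 1  t=3,i=6
  .#... -> #   bit 8 = 1  t=1,i=2
  ..### -> .   bit 7 = 0  t=0,i=7
  ..##. -> .   bit 6 = 0  t=0,i=3
  ..#.# -> #   bit 5 = 1  t=1,i=11
  ..#.. -> #   bit 4 = 1  t=1,i=1
  ...## -> .   bit 3 = 0  t=4,i=9
  ...#. -> .   bit 2 = 0  t=1,i=0
  ....# -> .   bit 1 = 0  t=1,i=9
  ..... -> #   bit 0 = 1  t=1,i=8
  bits 10010111110001110010111100110001 = 2546413361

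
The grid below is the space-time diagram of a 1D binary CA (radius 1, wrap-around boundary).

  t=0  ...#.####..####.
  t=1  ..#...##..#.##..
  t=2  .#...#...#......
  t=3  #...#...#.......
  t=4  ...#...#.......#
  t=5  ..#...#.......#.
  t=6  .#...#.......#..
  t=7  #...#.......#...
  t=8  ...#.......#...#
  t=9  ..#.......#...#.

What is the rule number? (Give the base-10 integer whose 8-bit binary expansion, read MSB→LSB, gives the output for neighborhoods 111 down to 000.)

130

  ### -> #   bit 7 = 1  t=0,i=6
  ##. -> .   bit 6 = 0  t=0,i=8
  #.# -> .   bit 5 = 0  t=0,i=4
  #.. -> .   bit 4 = 0  t=0,i=9
  .## -> .   bit 3 = 0  t=0,i=5
  .#. -> .   bit 2 = 0  t=0,i=3
  ..# -> #   bit 1 = 1  t=0,i=2
  ... -> .   bit 0 = 0  t=0,i=0
  bits 10000010 = 130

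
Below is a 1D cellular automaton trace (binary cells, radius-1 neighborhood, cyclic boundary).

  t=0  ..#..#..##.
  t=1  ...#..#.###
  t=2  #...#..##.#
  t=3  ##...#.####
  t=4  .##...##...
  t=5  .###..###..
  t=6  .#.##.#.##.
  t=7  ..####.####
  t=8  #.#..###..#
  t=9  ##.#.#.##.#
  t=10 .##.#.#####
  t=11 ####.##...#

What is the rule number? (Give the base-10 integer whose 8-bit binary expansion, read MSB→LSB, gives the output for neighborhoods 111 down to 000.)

  ###|.  b7=0 t=1,i=9
  ##.|#  b6=1 t=0,i=9
  #.#|#  b5=1 t=1,i=7
  #..|#  b4=1 t=0,i=3
  .##|#  b3=1 t=0,i=8
  .#.|.  b2=0 t=0,i=2
  ..#|.  b1=0 t=0,i=1
  ...|.  b0=0 t=0,i=0
  bits 01111000 = 120

120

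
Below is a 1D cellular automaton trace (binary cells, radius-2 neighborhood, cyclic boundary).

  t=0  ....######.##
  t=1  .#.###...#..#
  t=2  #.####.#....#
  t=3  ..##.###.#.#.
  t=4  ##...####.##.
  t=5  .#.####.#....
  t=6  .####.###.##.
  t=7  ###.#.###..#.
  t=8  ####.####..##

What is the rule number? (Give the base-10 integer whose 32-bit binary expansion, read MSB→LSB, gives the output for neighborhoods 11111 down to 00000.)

  nb #####: next=.  (t=0,i=6, bit31=0)
  nb ####.: next=.  (t=0,i=8, bit30=0)
  nb ###.#: next=#  (t=0,i=9, bit29=1)
  nb ###..: next=#  (t=1,i=5, bit28=1)
  nb ##.##: next=.  (t=0,i=10, bit27=0)
  nb ##.#.: next=#  (t=2,i=6, bit26=1)
  nb ##..#: next=.  (t=6,i=12, bit25=0)
  nb ##...: next=.  (t=0,i=0, bit24=0)
  nb #.###: next=#  (t=1,i=3, bit23=1)
  nb #.##.: next=.  (t=0,i=11, bit22=0)
  nb #.#.#: next=.  (t=1,i=1, bit21=0)
  nb #.#..: next=#  (t=2,i=7, bit20=1)
  nb #..##: next=#  (t=6,i=0, bit19=1)
  nb #..#.: next=.  (t=1,i=11, bit18=0)
  nb #...#: next=#  (t=1,i=7, bit17=1)
  nb #....: next=#  (t=0,i=1, bit16=1)
  nb .####: next=#  (t=0,i=5, bit15=1)
  nb .###.: next=#  (t=1,i=4, bit14=1)
  nb .##.#: next=.  (t=2,i=0, bit13=0)
  nb .##..: next=#  (t=0,i=12, bit12=1)
  nb .#.##: next=#  (t=1,i=2, bit11=1)
  nb .#.#.: next=#  (t=1,i=0, bit10=1)
  nb .#..#: next=.  (t=1,i=10, bit9=0)
  nb .#...: next=.  (t=2,i=8, bit8=0)
  nb ..###: next=#  (t=0,i=4, bit7=1)
  nb ..##.: next=.  (t=2,i=12, bit6=0)
  nb ..#.#: next=#  (t=1,i=12, bit5=1)
  nb ..#..: next=.  (t=1,i=9, bit4=0)
  nb ...##: next=#  (t=0,i=3, bit3=1)
  nb ...#.: next=.  (t=1,i=8, bit2=0)
  nb ....#: next=.  (t=0,i=2, bit1=0)
  nb .....: next=#  (t=5,i=11, bit0=1)
  bits 00110100100110111101110010101001 = 882629801

882629801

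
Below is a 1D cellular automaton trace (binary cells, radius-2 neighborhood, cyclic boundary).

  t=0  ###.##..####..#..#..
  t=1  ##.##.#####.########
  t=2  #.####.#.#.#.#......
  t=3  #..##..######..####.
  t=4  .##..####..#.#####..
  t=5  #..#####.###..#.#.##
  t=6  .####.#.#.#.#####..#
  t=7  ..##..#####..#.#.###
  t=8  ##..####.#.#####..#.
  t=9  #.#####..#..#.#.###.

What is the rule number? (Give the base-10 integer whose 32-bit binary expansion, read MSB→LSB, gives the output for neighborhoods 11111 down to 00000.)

  [31] ##### => .  t=1,i=8
  [30] ####. => #  t=0,i=10
  [29] ###.# => .  t=0,i=2
  [28] ###.. => .  t=0,i=11
  [27] ##.## => #  t=0,i=3
  [26] ##.#. => .  t=2,i=6
  [25] ##..# => #  t=0,i=6
  [24] ##... => #  t=4,i=18
  [23] #.### => .  t=1,i=6
  [22] #.##. => #  t=0,i=4
  [21] #.#.# => #  t=2,i=7
  [20] #.#.. => .  t=2,i=13
  [19] #..## => #  t=0,i=7
  [18] #..#. => #  t=0,i=13
  [17] #...# => #  t=4,i=19
  [16] #.... => #  t=2,i=15
  [15] .#### => #  t=0,i=9
  [14] .###. => #  t=0,i=1
  [13] .##.# => #  t=1,i=4
  [12] .##.. => .  t=0,i=5
  [11] .#.## => .  t=2,i=1
  [10] .#.#. => #  t=2,i=8
  [9] .#..# => #  t=0,i=15
  [8] .#... => .  t=2,i=14
  [7] ..### => #  t=0,i=0
  [6] ..##. => .  t=3,i=3
  [5] ..#.# => #  t=2,i=0
  [4] ..#.. => #  t=0,i=14
  [3] ...## => #  t=4,i=0
  [2] ...#. => .  t=2,i=19
  [1] ....# => #  t=2,i=18
  [0] ..... => #  t=2,i=16
  bits 01001011011011111110011010111011 = 1265624763

1265624763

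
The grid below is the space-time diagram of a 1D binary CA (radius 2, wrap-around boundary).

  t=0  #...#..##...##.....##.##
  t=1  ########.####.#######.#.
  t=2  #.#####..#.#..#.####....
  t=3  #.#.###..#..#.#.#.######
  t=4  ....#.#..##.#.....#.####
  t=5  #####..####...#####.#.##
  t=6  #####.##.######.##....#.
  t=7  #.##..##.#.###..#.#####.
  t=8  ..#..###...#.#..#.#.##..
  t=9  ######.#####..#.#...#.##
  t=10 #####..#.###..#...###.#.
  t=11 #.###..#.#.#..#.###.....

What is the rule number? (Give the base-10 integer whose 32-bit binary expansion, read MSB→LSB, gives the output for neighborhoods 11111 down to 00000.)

3519750911

  [31] ##### => #  t=1,i=2
  [30] ####. => #  t=1,i=6
  [29] ###.# => .  t=1,i=7
  [28] ###.. => #  t=0,i=0
  [27] ##.## => .  t=0,i=21
  [26] ##.#. => .  t=1,i=21
  [25] ##..# => .  t=2,i=7
  [24] ##... => #  t=0,i=1
  [23] #.### => #  t=0,i=22
  [22] #.##. => #  t=6,i=6
  [21] #.#.# => .  t=1,i=22
  [20] #.#.. => .  t=2,i=11
  [19] #..## => #  t=0,i=6
  [18] #..#. => .  t=2,i=8
  [17] #...# => #  t=0,i=2
  [16] #.... => #  t=0,i=15
  [15] .#### => .  t=1,i=1
  [14] .###. => .  t=0,i=23
  [13] .##.# => #  t=0,i=20
  [12] .##.. => .  t=0,i=8
  [11] .#.## => .  t=1,i=23
  [10] .#.#. => .  t=2,i=10
  [9] .#..# => #  t=0,i=5
  [8] .#... => .  t=4,i=13
  [7] ..### => #  t=5,i=7
  [6] ..##. => #  t=0,i=7
  [5] ..#.# => #  t=2,i=0
  [4] ..#.. => #  t=0,i=4
  [3] ...## => #  t=0,i=11
  [2] ...#. => #  t=0,i=3
  [1] ....# => #  t=0,i=17
  [0] ..... => #  t=0,i=16
  bits 11010001110010110010001011111111 = 3519750911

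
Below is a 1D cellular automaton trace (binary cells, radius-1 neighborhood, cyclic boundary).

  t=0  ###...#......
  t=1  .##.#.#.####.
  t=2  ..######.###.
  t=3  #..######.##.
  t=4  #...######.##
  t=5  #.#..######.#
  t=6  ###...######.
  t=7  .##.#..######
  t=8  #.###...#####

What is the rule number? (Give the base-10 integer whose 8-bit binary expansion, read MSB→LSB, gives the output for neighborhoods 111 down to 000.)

229

  ### -> #   bit 7 = 1  t=0,i=1
  ##. -> #   bit 6 = 1  t=0,i=2
  #.# -> #   bit 5 = 1  t=1,i=3
  #.. -> .   bit 4 = 0  t=0,i=3
  .## -> .   bit 3 = 0  t=0,i=0
  .#. -> #   bit 2 = 1  t=0,i=6
  ..# -> .   bit 1 = 0  t=0,i=5
  ... -> #   bit 0 = 1  t=0,i=4
  bits 11100101 = 229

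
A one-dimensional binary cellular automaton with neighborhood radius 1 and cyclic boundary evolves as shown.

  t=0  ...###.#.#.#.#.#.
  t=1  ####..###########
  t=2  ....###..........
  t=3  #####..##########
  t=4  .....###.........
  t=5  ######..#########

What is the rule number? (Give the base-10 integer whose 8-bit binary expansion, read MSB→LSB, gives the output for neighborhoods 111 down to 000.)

63

  ### -> .   bit 7 = 0  t=0,i=4
  ##. -> .   bit 6 = 0  t=0,i=5
  #.# -> #   bit 5 = 1  t=0,i=6
  #.. -> #   bit 4 = 1  t=0,i=16
  .## -> #   bit 3 = 1  t=0,i=3
  .#. -> #   bit 2 = 1  t=0,i=7
  ..# -> #   bit 1 = 1  t=0,i=2
  ... -> #   bit 0 = 1  t=0,i=0
  bits 00111111 = 63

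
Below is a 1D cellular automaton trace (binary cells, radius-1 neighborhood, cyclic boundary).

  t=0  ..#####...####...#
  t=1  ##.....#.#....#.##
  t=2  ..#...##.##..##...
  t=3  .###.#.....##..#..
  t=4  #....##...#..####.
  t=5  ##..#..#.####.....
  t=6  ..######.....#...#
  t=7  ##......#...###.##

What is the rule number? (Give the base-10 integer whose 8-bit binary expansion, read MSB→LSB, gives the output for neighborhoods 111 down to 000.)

22

  ###|.  b7=0 t=0,i=3
  ##.|.  b6=0 t=0,i=6
  #.#|.  b5=0 t=1,i=8
  #..|#  b4=1 t=0,i=0
  .##|.  b3=0 t=0,i=2
  .#.|#  b2=1 t=0,i=17
  ..#|#  b1=1 t=0,i=1
  ...|.  b0=0 t=0,i=8
  bits 00010110 = 22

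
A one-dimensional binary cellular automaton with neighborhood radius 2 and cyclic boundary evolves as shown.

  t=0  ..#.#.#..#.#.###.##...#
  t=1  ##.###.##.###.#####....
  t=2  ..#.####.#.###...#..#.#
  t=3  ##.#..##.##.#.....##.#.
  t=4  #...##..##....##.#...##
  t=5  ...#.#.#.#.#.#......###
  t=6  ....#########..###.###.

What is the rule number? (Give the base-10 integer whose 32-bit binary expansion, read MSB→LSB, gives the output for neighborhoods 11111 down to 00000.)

  nb #####: next=.  (t=1,i=16, bit31=0)
  nb ####.: next=#  (t=1,i=17, bit30=1)
  nb ###.#: next=#  (t=0,i=15, bit29=1)
  nb ###..: next=.  (t=1,i=18, bit28=0)
  nb ##.##: next=#  (t=0,i=16, bit27=1)
  nb ##.#.: next=.  (t=2,i=8, bit26=0)
  nb ##..#: next=.  (t=4,i=6, bit25=0)
  nb ##...: next=.  (t=0,i=19, bit24=0)
  nb #.###: next=.  (t=0,i=13, bit23=0)
  nb #.##.: next=#  (t=0,i=17, bit22=1)
  nb #.#.#: next=#  (t=0,i=4, bit21=1)
  nb #.#..: next=.  (t=0,i=6, bit20=0)
  nb #..##: next=#  (t=3,i=5, bit19=1)
  nb #..#.: next=#  (t=0,i=1, bit18=1)
  nb #...#: next=.  (t=0,i=20, bit17=0)
  nb #....: next=#  (t=1,i=20, bit16=1)
  nb .####: next=.  (t=1,i=15, bit15=0)
  nb .###.: next=#  (t=0,i=14, bit14=1)
  nb .##.#: next=.  (t=1,i=1, bit13=0)
  nb .##..: next=#  (t=0,i=18, bit12=1)
  nb .#.##: next=#  (t=0,i=12, bit11=1)
  nb .#.#.: next=#  (t=0,i=3, bit10=1)
  nb .#..#: next=#  (t=0,i=0, bit9=1)
  nb .#...: next=.  (t=3,i=13, bit8=0)
  nb ..###: next=#  (t=4,i=21, bit7=1)
  nb ..##.: next=.  (t=1,i=0, bit6=0)
  nb ..#.#: next=.  (t=0,i=2, bit5=0)
  nb ..#..: next=.  (t=0,i=22, bit4=0)
  nb ...##: next=#  (t=1,i=22, bit3=1)
  nb ...#.: next=.  (t=0,i=21, bit2=0)
  nb ....#: next=.  (t=1,i=21, bit1=0)
  nb .....: next=#  (t=3,i=15, bit0=1)
  bits 01101000011011010101111010001001 = 1751998089

1751998089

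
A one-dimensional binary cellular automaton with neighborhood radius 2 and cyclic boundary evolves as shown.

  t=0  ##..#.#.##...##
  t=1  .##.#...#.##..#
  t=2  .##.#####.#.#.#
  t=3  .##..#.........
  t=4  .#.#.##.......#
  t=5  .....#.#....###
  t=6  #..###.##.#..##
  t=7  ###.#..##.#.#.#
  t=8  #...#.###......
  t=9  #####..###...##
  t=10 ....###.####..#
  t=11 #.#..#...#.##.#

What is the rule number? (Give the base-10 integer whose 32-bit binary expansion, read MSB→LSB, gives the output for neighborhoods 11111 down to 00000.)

324723062

  nb #####: next=.  (t=2,i=6, bit31=0)
  nb ####.: next=.  (t=0,i=0, bit30=0)
  nb ###.#: next=.  (t=2,i=8, bit29=0)
  nb ###..: next=#  (t=0,i=1, bit28=1)
  nb ##.##: next=.  (t=2,i=3, bit27=0)
  nb ##.#.: next=.  (t=1,i=3, bit26=0)
  nb ##..#: next=#  (t=0,i=2, bit25=1)
  nb ##...: next=#  (t=0,i=10, bit24=1)
  nb #.###: next=.  (t=2,i=4, bit23=0)
  nb #.##.: next=#  (t=0,i=8, bit22=1)
  nb #.#.#: next=.  (t=0,i=6, bit21=0)
  nb #.#..: next=#  (t=1,i=4, bit20=1)
  nb #..##: next=#  (t=6,i=2, bit19=1)
  nb #..#.: next=.  (t=0,i=3, bit18=0)
  nb #...#: next=#  (t=0,i=11, bit17=1)
  nb #....: next=.  (t=3,i=7, bit16=0)
  nb .####: next=#  (t=0,i=14, bit15=1)
  nb .###.: next=#  (t=5,i=13, bit14=1)
  nb .##.#: next=#  (t=1,i=2, bit13=1)
  nb .##..: next=.  (t=0,i=9, bit12=0)
  nb .#.##: next=.  (t=0,i=7, bit11=0)
  nb .#.#.: next=.  (t=0,i=5, bit10=0)
  nb .#..#: next=.  (t=6,i=11, bit9=0)
  nb .#...: next=#  (t=1,i=5, bit8=1)
  nb ..###: next=.  (t=0,i=13, bit7=0)
  nb ..##.: next=#  (t=3,i=1, bit6=1)
  nb ..#.#: next=#  (t=0,i=4, bit5=1)
  nb ..#..: next=#  (t=3,i=5, bit4=1)
  nb ...##: next=.  (t=0,i=12, bit3=0)
  nb ...#.: next=#  (t=1,i=7, bit2=1)
  nb ....#: next=#  (t=3,i=14, bit1=1)
  nb .....: next=.  (t=3,i=8, bit0=0)
  bits 00010011010110101110000101110110 = 324723062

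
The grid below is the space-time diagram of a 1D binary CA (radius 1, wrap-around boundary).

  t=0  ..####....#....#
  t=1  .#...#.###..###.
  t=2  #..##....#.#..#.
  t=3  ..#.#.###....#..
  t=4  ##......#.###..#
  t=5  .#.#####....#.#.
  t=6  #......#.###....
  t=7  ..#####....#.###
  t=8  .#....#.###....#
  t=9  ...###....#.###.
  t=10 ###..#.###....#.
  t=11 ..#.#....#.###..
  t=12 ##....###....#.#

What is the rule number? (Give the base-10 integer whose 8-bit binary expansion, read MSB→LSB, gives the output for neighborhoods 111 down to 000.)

  [7] ### => .  t=0,i=3
  [6] ##. => #  t=0,i=5
  [5] #.# => .  t=1,i=6
  [4] #.. => .  t=0,i=0
  [3] .## => .  t=0,i=2
  [2] .#. => .  t=0,i=10
  [1] ..# => #  t=0,i=1
  [0] ... => #  t=0,i=7
  bits 01000011 = 67

67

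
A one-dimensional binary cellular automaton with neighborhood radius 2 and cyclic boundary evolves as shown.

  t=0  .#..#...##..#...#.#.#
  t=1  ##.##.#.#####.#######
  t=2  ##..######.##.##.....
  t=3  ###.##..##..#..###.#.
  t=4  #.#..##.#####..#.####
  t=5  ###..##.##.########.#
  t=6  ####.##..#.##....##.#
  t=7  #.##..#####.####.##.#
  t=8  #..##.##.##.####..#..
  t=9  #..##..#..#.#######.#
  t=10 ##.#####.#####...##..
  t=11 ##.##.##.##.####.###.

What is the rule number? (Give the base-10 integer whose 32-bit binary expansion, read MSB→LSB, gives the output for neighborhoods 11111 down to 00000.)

2008530166

  ##### -> .   bit 31 = 0  t=1,i=10
  ####. -> #   bit 30 = 1  t=1,i=0
  ###.# -> #   bit 29 = 1  t=1,i=1
  ###.. -> #   bit 28 = 1  t=4,i=12
  ##.## -> .   bit 27 = 0  t=1,i=2
  ##.#. -> #   bit 26 = 1  t=1,i=5
  ##..# -> #   bit 25 = 1  t=0,i=10
  ##... -> #   bit 24 = 1  t=2,i=16
  #.### -> #   bit 23 = 1  t=1,i=8
  #.##. -> .   bit 22 = 0  t=1,i=3
  #.#.# -> #   bit 21 = 1  t=0,i=18
  #.#.. -> #   bit 20 = 1  t=0,i=1
  #..## -> .   bit 19 = 0  t=2,i=3
  #..#. -> #   bit 18 = 1  t=0,i=3
  #...# -> #   bit 17 = 1  t=0,i=6
  #.... -> #   bit 16 = 1  t=2,i=17
  .#### -> #   bit 15 = 1  t=1,i=9
  .###. -> .   bit 14 = 0  t=3,i=1
  .##.# -> #   bit 13 = 1  t=1,i=4
  .##.. -> #   bit 12 = 1  t=0,i=9
  .#.## -> #   bit 11 = 1  t=1,i=7
  .#.#. -> #   bit 10 = 1  t=0,i=0
  .#..# -> .   bit 9 = 0  t=0,i=2
  .#... -> .   bit 8 = 0  t=0,i=5
  ..### -> #   bit 7 = 1  t=2,i=4
  ..##. -> #   bit 6 = 1  t=0,i=8
  ..#.# -> #   bit 5 = 1  t=0,i=16
  ..#.. -> #   bit 4 = 1  t=0,i=4
  ...## -> .   bit 3 = 0  t=0,i=7
  ...#. -> #   bit 2 = 1  t=0,i=15
  ....# -> #   bit 1 = 1  t=2,i=19
  ..... -> .   bit 0 = 0  t=2,i=18
  bits 01110111101101111011110011110110 = 2008530166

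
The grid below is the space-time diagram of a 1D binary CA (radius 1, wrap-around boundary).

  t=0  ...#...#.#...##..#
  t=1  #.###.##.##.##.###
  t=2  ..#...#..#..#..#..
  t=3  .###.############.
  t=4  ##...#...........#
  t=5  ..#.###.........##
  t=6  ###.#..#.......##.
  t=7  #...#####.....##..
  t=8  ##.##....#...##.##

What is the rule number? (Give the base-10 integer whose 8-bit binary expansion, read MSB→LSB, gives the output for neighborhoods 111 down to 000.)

30

  nb ###: next=.  (t=1,i=3, bit7=0)
  nb ##.: next=.  (t=0,i=14, bit6=0)
  nb #.#: next=.  (t=0,i=8, bit5=0)
  nb #..: next=#  (t=0,i=0, bit4=1)
  nb .##: next=#  (t=0,i=13, bit3=1)
  nb .#.: next=#  (t=0,i=3, bit2=1)
  nb ..#: next=#  (t=0,i=2, bit1=1)
  nb ...: next=.  (t=0,i=1, bit0=0)
  bits 00011110 = 30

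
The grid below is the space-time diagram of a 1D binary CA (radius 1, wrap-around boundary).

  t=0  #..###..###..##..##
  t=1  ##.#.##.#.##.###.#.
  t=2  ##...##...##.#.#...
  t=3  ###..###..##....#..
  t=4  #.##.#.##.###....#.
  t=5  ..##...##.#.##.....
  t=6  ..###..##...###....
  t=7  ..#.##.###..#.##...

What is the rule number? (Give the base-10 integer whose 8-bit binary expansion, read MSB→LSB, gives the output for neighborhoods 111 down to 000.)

88

  [7] ### => .  t=0,i=4
  [6] ##. => #  t=0,i=0
  [5] #.# => .  t=1,i=2
  [4] #.. => #  t=0,i=1
  [3] .## => #  t=0,i=3
  [2] .#. => .  t=1,i=3
  [1] ..# => .  t=0,i=2
  [0] ... => .  t=2,i=3
  bits 01011000 = 88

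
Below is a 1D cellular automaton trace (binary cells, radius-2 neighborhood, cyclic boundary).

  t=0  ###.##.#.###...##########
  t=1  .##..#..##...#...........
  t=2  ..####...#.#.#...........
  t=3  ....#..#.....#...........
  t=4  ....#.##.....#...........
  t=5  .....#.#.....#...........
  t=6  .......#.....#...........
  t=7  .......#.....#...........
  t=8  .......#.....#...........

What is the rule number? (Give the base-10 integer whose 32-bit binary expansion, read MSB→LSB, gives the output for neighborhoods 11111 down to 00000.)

1654011920

  nb #####: next=.  (t=0,i=0, bit31=0)
  nb ####.: next=#  (t=0,i=1, bit30=1)
  nb ###.#: next=#  (t=0,i=2, bit29=1)
  nb ###..: next=.  (t=0,i=11, bit28=0)
  nb ##.##: next=.  (t=0,i=3, bit27=0)
  nb ##.#.: next=.  (t=0,i=6, bit26=0)
  nb ##..#: next=#  (t=1,i=3, bit25=1)
  nb ##...: next=.  (t=0,i=12, bit24=0)
  nb #.###: next=#  (t=0,i=9, bit23=1)
  nb #.##.: next=.  (t=0,i=4, bit22=0)
  nb #.#.#: next=.  (t=0,i=7, bit21=0)
  nb #.#..: next=#  (t=2,i=13, bit20=1)
  nb #..##: next=.  (t=1,i=7, bit19=0)
  nb #..#.: next=#  (t=1,i=4, bit18=1)
  nb #...#: next=#  (t=0,i=13, bit17=1)
  nb #....: next=.  (t=1,i=15, bit16=0)
  nb .####: next=.  (t=0,i=16, bit15=0)
  nb .###.: next=.  (t=0,i=10, bit14=0)
  nb .##.#: next=#  (t=0,i=5, bit13=1)
  nb .##..: next=#  (t=1,i=2, bit12=1)
  nb .#.##: next=#  (t=0,i=8, bit11=1)
  nb .#.#.: next=.  (t=2,i=10, bit10=0)
  nb .#..#: next=.  (t=1,i=6, bit9=0)
  nb .#...: next=.  (t=1,i=14, bit8=0)
  nb ..###: next=.  (t=0,i=15, bit7=0)
  nb ..##.: next=.  (t=1,i=1, bit6=0)
  nb ..#.#: next=.  (t=2,i=9, bit5=0)
  nb ..#..: next=#  (t=1,i=5, bit4=1)
  nb ...##: next=.  (t=0,i=14, bit3=0)
  nb ...#.: next=.  (t=1,i=12, bit2=0)
  nb ....#: next=.  (t=1,i=24, bit1=0)
  nb .....: next=.  (t=1,i=16, bit0=0)
  bits 01100010100101100011100000010000 = 1654011920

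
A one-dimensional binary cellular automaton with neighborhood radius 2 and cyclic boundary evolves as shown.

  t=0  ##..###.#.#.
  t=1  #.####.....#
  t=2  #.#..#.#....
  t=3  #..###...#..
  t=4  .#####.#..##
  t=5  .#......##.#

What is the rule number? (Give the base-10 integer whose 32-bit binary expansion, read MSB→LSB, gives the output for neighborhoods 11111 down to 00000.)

  [31] ##### => .  t=4,i=3
  [30] ####. => .  t=1,i=4
  [29] ###.# => .  t=0,i=6
  [28] ###.. => #  t=1,i=5
  [27] ##.## => .  t=1,i=1
  [26] ##.#. => .  t=0,i=7
  [25] ##..# => #  t=0,i=2
  [24] ##... => .  t=1,i=6
  [23] #.### => #  t=1,i=2
  [22] #.##. => #  t=0,i=0
  [21] #.#.# => .  t=0,i=8
  [20] #.#.. => .  t=2,i=2
  [19] #..## => #  t=0,i=3
  [18] #..#. => #  t=2,i=4
  [17] #...# => #  t=3,i=7
  [16] #.... => #  t=1,i=7
  [15] .#### => .  t=1,i=3
  [14] .###. => #  t=0,i=5
  [13] .##.# => #  t=1,i=0
  [12] .##.. => .  t=0,i=1
  [11] .#.## => #  t=0,i=11
  [10] .#.#. => .  t=0,i=9
  [9] .#..# => #  t=2,i=3
  [8] .#... => .  t=2,i=8
  [7] ..### => #  t=0,i=4
  [6] ..##. => .  t=1,i=11
  [5] ..#.# => #  t=2,i=0
  [4] ..#.. => .  t=3,i=0
  [3] ...## => .  t=1,i=10
  [2] ...#. => .  t=2,i=11
  [1] ....# => .  t=1,i=9
  [0] ..... => .  t=1,i=8
  bits 00010010110011110110101010100000 = 315583136

315583136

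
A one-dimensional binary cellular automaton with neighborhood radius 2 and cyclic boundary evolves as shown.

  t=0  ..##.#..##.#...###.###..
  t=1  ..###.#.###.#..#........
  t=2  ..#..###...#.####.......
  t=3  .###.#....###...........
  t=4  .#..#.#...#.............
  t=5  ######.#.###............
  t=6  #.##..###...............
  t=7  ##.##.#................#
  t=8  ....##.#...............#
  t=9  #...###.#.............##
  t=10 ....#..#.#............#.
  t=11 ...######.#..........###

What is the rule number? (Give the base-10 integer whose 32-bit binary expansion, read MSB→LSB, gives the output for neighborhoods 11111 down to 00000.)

  #####|#  b31=1 t=5,i=2
  ####.|.  b30=0 t=2,i=15
  ###.#|.  b29=0 t=0,i=17
  ###..|.  b28=0 t=0,i=21
  ##.##|.  b27=0 t=0,i=18
  ##.#.|#  b26=1 t=0,i=4
  ##..#|#  b25=1 t=6,i=4
  ##...|.  b24=0 t=0,i=22
  #.###|.  b23=0 t=0,i=19
  #.##.|.  b22=0 t=6,i=2
  #.#.#|#  b21=1 t=1,i=6
  #.#..|.  b20=0 t=0,i=5
  #..##|.  b19=0 t=0,i=7
  #..#.|#  b18=1 t=1,i=14
  #...#|.  b17=0 t=0,i=13
  #....|.  b16=0 t=0,i=23
  .####|.  b15=0 t=2,i=14
  .###.|.  b14=0 t=0,i=16
  .##.#|#  b13=1 t=0,i=3
  .##..|#  b12=1 t=6,i=3
  .#.##|#  b11=1 t=1,i=7
  .#.#.|#  b10=1 t=4,i=5
  .#..#|#  b9=1 t=0,i=6
  .#...|#  b8=1 t=0,i=12
  ..###|#  b7=1 t=0,i=15
  ..##.|#  b6=1 t=0,i=2
  ..#.#|#  b5=1 t=2,i=11
  ..#..|#  b4=1 t=1,i=15
  ...##|.  b3=0 t=0,i=1
  ...#.|#  b2=1 t=2,i=1
  ....#|.  b1=0 t=0,i=0
  .....|.  b0=0 t=1,i=18
  bits 10000110001001000011111111110100 = 2250522612

2250522612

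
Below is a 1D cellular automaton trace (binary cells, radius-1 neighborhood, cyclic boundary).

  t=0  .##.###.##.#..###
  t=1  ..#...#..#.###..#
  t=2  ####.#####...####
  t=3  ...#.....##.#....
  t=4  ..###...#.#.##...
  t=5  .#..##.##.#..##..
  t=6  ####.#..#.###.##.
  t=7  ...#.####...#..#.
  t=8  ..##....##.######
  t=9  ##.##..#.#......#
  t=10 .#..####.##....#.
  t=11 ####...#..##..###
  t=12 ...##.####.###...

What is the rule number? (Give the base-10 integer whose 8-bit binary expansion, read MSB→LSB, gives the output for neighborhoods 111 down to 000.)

  ### -> .   bit 7 = 0  t=0,i=5
  ##. -> #   bit 6 = 1  t=0,i=2
  #.# -> .   bit 5 = 0  t=0,i=0
  #.. -> #   bit 4 = 1  t=0,i=12
  .## -> .   bit 3 = 0  t=0,i=1
  .#. -> #   bit 2 = 1  t=0,i=11
  ..# -> #   bit 1 = 1  t=0,i=13
  ... -> .   bit 0 = 0  t=1,i=4
  bits 01010110 = 86

86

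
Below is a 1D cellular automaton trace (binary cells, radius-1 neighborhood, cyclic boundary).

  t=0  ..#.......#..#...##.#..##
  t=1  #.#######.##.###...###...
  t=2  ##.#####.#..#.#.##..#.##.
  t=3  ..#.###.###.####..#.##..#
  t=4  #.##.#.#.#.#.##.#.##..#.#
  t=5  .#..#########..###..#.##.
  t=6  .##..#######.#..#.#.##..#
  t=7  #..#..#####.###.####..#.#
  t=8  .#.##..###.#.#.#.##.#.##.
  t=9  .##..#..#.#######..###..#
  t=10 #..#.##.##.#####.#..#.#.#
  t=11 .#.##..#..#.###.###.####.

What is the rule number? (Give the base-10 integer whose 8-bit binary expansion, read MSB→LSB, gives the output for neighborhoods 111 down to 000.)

  ###|#  b7=1 t=1,i=3
  ##.|.  b6=0 t=0,i=18
  #.#|#  b5=1 t=0,i=19
  #..|#  b4=1 t=0,i=0
  .##|.  b3=0 t=0,i=17
  .#.|#  b2=1 t=0,i=2
  ..#|.  b1=0 t=0,i=1
  ...|#  b0=1 t=0,i=4
  bits 10110101 = 181

181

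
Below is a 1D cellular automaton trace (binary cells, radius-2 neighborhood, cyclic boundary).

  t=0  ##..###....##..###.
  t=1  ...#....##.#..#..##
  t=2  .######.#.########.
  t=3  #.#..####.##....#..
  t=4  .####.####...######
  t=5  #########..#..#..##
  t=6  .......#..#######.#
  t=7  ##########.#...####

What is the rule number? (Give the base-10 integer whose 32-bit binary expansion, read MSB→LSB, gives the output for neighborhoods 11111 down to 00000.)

  nb #####: next=.  (t=2,i=3, bit31=0)
  nb ####.: next=#  (t=2,i=5, bit30=1)
  nb ###.#: next=#  (t=0,i=17, bit29=1)
  nb ###..: next=.  (t=0,i=6, bit28=0)
  nb ##.##: next=#  (t=0,i=18, bit27=1)
  nb ##.#.: next=#  (t=1,i=10, bit26=1)
  nb ##..#: next=.  (t=0,i=2, bit25=0)
  nb ##...: next=.  (t=0,i=7, bit24=0)
  nb #.###: next=#  (t=2,i=10, bit23=1)
  nb #.##.: next=.  (t=0,i=0, bit22=0)
  nb #.#.#: next=#  (t=2,i=8, bit21=1)
  nb #.#..: next=#  (t=1,i=11, bit20=1)
  nb #..##: next=#  (t=0,i=3, bit19=1)
  nb #..#.: next=#  (t=1,i=13, bit18=1)
  nb #...#: next=#  (t=1,i=1, bit17=1)
  nb #....: next=#  (t=0,i=8, bit16=1)
  nb .####: next=#  (t=2,i=2, bit15=1)
  nb .###.: next=.  (t=0,i=5, bit14=0)
  nb .##.#: next=.  (t=1,i=9, bit13=0)
  nb .##..: next=.  (t=0,i=1, bit12=0)
  nb .#.##: next=.  (t=2,i=9, bit11=0)
  nb .#.#.: next=#  (t=3,i=1, bit10=1)
  nb .#..#: next=#  (t=1,i=12, bit9=1)
  nb .#...: next=#  (t=1,i=4, bit8=1)
  nb ..###: next=.  (t=0,i=4, bit7=0)
  nb ..##.: next=#  (t=0,i=11, bit6=1)
  nb ..#.#: next=.  (t=3,i=0, bit5=0)
  nb ..#..: next=#  (t=1,i=3, bit4=1)
  nb ...##: next=.  (t=0,i=10, bit3=0)
  nb ...#.: next=#  (t=1,i=2, bit2=1)
  nb ....#: next=#  (t=0,i=9, bit1=1)
  nb .....: next=#  (t=6,i=2, bit0=1)
  bits 01101100101111111000011101010111 = 1824491351

1824491351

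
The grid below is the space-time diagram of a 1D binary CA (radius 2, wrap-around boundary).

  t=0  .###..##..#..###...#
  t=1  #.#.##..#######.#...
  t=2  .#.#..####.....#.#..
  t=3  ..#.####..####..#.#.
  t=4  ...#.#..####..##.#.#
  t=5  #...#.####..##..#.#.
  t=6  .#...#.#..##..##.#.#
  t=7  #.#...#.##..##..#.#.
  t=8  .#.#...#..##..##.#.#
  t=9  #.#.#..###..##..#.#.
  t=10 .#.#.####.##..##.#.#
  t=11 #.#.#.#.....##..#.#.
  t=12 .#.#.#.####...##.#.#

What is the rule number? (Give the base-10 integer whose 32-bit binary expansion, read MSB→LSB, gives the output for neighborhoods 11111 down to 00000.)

  [31] ##### => .  t=1,i=10
  [30] ####. => .  t=1,i=13
  [29] ###.# => .  t=1,i=14
  [28] ###.. => .  t=0,i=3
  [27] ##.## => .  t=10,i=9
  [26] ##.#. => #  t=1,i=15
  [25] ##..# => #  t=0,i=4
  [24] ##... => #  t=0,i=16
  [23] #.### => .  t=0,i=1
  [22] #.##. => .  t=1,i=4
  [21] #.#.# => .  t=1,i=2
  [20] #.#.. => .  t=1,i=16
  [19] #..## => #  t=0,i=5
  [18] #..#. => #  t=0,i=9
  [17] #...# => .  t=0,i=17
  [16] #.... => #  t=2,i=11
  [15] .#### => #  t=1,i=9
  [14] .###. => #  t=0,i=2
  [13] .##.# => .  t=4,i=15
  [12] .##.. => .  t=0,i=7
  [11] .#.## => #  t=0,i=0
  [10] .#.#. => #  t=1,i=1
  [9] .#..# => #  t=0,i=11
  [8] .#... => #  t=1,i=17
  [7] ..### => #  t=0,i=13
  [6] ..##. => .  t=0,i=6
  [5] ..#.# => .  t=0,i=19
  [4] ..#.. => #  t=0,i=10
  [3] ...## => .  t=11,i=11
  [2] ...#. => .  t=0,i=18
  [1] ....# => #  t=2,i=13
  [0] ..... => #  t=2,i=12
  bits 00000111000011011100111110010011 = 118345619

118345619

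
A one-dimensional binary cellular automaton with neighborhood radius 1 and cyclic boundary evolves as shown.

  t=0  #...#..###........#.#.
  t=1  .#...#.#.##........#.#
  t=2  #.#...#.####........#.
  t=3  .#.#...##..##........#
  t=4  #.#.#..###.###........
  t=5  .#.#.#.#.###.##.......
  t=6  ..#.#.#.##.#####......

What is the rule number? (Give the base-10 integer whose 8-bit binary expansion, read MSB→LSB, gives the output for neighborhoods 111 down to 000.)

  nb ###: next=.  (t=0,i=8, bit7=0)
  nb ##.: next=#  (t=0,i=9, bit6=1)
  nb #.#: next=#  (t=0,i=19, bit5=1)
  nb #..: next=#  (t=0,i=1, bit4=1)
  nb .##: next=#  (t=0,i=7, bit3=1)
  nb .#.: next=.  (t=0,i=0, bit2=0)
  nb ..#: next=.  (t=0,i=3, bit1=0)
  nb ...: next=.  (t=0,i=2, bit0=0)
  bits 01111000 = 120

120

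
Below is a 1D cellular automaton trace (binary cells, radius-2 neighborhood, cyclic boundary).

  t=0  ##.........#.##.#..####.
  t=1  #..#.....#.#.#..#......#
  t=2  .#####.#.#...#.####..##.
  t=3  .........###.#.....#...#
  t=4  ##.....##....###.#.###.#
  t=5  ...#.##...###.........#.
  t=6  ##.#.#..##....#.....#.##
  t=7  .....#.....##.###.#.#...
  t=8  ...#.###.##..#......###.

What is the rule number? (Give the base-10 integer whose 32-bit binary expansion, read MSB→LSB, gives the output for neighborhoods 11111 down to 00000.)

173474106

  nb #####: next=.  (t=2,i=3, bit31=0)
  nb ####.: next=.  (t=0,i=21, bit30=0)
  nb ###.#: next=.  (t=0,i=22, bit29=0)
  nb ###..: next=.  (t=2,i=18, bit28=0)
  nb ##.##: next=#  (t=0,i=23, bit27=1)
  nb ##.#.: next=.  (t=0,i=15, bit26=0)
  nb ##..#: next=#  (t=1,i=1, bit25=1)
  nb ##...: next=.  (t=0,i=2, bit24=0)
  nb #.###: next=.  (t=2,i=15, bit23=0)
  nb #.##.: next=#  (t=0,i=0, bit22=1)
  nb #.#.#: next=.  (t=1,i=11, bit21=0)
  nb #.#..: next=#  (t=0,i=16, bit20=1)
  nb #..##: next=.  (t=0,i=18, bit19=0)
  nb #..#.: next=#  (t=1,i=2, bit18=1)
  nb #...#: next=#  (t=2,i=11, bit17=1)
  nb #....: next=#  (t=0,i=3, bit16=1)
  nb .####: next=.  (t=0,i=20, bit15=0)
  nb .###.: next=.  (t=3,i=10, bit14=0)
  nb .##.#: next=.  (t=0,i=14, bit13=0)
  nb .##..: next=.  (t=0,i=1, bit12=0)
  nb .#.##: next=.  (t=0,i=12, bit11=0)
  nb .#.#.: next=.  (t=1,i=10, bit10=0)
  nb .#..#: next=.  (t=0,i=17, bit9=0)
  nb .#...: next=#  (t=1,i=4, bit8=1)
  nb ..###: next=.  (t=0,i=19, bit7=0)
  nb ..##.: next=.  (t=1,i=23, bit6=0)
  nb ..#.#: next=#  (t=0,i=11, bit5=1)
  nb ..#..: next=#  (t=1,i=3, bit4=1)
  nb ...##: next=#  (t=1,i=22, bit3=1)
  nb ...#.: next=.  (t=0,i=10, bit2=0)
  nb ....#: next=#  (t=0,i=9, bit1=1)
  nb .....: next=.  (t=0,i=4, bit0=0)
  bits 00001010010101110000000100111010 = 173474106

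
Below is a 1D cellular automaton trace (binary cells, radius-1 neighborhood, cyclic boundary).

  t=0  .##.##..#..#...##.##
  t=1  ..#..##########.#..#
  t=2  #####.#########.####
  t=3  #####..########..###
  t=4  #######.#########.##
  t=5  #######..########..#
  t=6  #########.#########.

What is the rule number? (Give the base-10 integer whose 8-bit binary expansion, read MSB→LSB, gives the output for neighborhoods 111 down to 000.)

  ### -> #   bit 7 = 1  t=1,i=6
  ##. -> #   bit 6 = 1  t=0,i=2
  #.# -> .   bit 5 = 0  t=0,i=0
  #.. -> #   bit 4 = 1  t=0,i=6
  .## -> .   bit 3 = 0  t=0,i=1
  .#. -> #   bit 2 = 1  t=0,i=8
  ..# -> #   bit 1 = 1  t=0,i=7
  ... -> #   bit 0 = 1  t=0,i=13
  bits 11010111 = 215

215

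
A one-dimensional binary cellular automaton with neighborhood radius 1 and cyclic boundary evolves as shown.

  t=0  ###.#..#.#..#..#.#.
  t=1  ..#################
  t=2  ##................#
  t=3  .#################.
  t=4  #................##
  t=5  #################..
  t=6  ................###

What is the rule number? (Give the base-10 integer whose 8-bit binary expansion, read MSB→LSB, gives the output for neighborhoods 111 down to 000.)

  nb ###: next=.  (t=0,i=1, bit7=0)
  nb ##.: next=#  (t=0,i=2, bit6=1)
  nb #.#: next=#  (t=0,i=3, bit5=1)
  nb #..: next=#  (t=0,i=5, bit4=1)
  nb .##: next=.  (t=0,i=0, bit3=0)
  nb .#.: next=#  (t=0,i=4, bit2=1)
  nb ..#: next=#  (t=0,i=6, bit1=1)
  nb ...: next=#  (t=2,i=3, bit0=1)
  bits 01110111 = 119

119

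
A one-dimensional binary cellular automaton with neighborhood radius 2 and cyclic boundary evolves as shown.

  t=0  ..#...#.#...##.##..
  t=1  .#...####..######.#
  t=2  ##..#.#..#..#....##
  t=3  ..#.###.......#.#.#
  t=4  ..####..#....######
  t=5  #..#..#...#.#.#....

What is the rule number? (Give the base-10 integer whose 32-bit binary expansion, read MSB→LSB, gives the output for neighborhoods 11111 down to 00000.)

250739820

  ##### -> .   bit 31 = 0  t=1,i=13
  ####. -> .   bit 30 = 0  t=1,i=7
  ###.# -> .   bit 29 = 0  t=1,i=16
  ###.. -> .   bit 28 = 0  t=1,i=8
  ##.## -> #   bit 27 = 1  t=0,i=14
  ##.#. -> #   bit 26 = 1  t=1,i=17
  ##..# -> #   bit 25 = 1  t=1,i=9
  ##... -> .   bit 24 = 0  t=0,i=17
  #.### -> #   bit 23 = 1  t=3,i=4
  #.##. -> #   bit 22 = 1  t=0,i=15
  #.#.# -> #   bit 21 = 1  t=1,i=18
  #.#.. -> #   bit 20 = 1  t=0,i=8
  #..## -> .   bit 19 = 0  t=1,i=10
  #..#. -> .   bit 18 = 0  t=2,i=3
  #...# -> .   bit 17 = 0  t=0,i=4
  #.... -> #   bit 16 = 1  t=0,i=18
  .#### -> #   bit 15 = 1  t=1,i=6
  .###. -> #   bit 14 = 1  t=3,i=5
  .##.# -> #   bit 13 = 1  t=0,i=13
  .##.. -> #   bit 12 = 1  t=0,i=16
  .#.## -> #   bit 11 = 1  t=3,i=3
  .#.#. -> #   bit 10 = 1  t=0,i=7
  .#..# -> .   bit 9 = 0  t=2,i=7
  .#... -> .   bit 8 = 0  t=0,i=3
  ..### -> .   bit 7 = 0  t=1,i=5
  ..##. -> #   bit 6 = 1  t=0,i=12
  ..#.# -> #   bit 5 = 1  t=0,i=6
  ..#.. -> .   bit 4 = 0  t=0,i=2
  ...## -> #   bit 3 = 1  t=0,i=11
  ...#. -> #   bit 2 = 1  t=0,i=1
  ....# -> .   bit 1 = 0  t=0,i=0
  ..... -> .   bit 0 = 0  t=3,i=9
  bits 00001110111100011111110001101100 = 250739820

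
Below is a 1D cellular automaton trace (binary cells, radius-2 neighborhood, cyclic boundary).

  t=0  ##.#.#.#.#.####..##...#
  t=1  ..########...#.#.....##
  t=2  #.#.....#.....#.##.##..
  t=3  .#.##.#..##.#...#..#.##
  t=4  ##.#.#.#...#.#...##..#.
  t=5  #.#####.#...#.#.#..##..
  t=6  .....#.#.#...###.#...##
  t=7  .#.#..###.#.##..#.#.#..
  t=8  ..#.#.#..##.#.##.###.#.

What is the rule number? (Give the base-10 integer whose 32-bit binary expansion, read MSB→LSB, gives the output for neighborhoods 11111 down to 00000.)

1181026186

  [31] ##### => .  t=1,i=4
  [30] ####. => #  t=0,i=13
  [29] ###.# => .  t=0,i=1
  [28] ###.. => .  t=0,i=14
  [27] ##.## => .  t=2,i=18
  [26] ##.#. => #  t=0,i=2
  [25] ##..# => #  t=0,i=15
  [24] ##... => .  t=0,i=19
  [23] #.### => .  t=0,i=11
  [22] #.##. => #  t=2,i=16
  [21] #.#.# => #  t=0,i=3
  [20] #.#.. => .  t=1,i=15
  [19] #..## => .  t=0,i=16
  [18] #..#. => #  t=2,i=22
  [17] #...# => .  t=0,i=20
  [16] #.... => #  t=1,i=17
  [15] .#### => .  t=0,i=12
  [14] .###. => .  t=0,i=0
  [13] .##.# => .  t=2,i=17
  [12] .##.. => .  t=0,i=18
  [11] .#.## => .  t=0,i=10
  [10] .#.#. => #  t=0,i=4
  [9] .#..# => #  t=3,i=7
  [8] .#... => #  t=1,i=16
  [7] ..### => #  t=0,i=22
  [6] ..##. => .  t=0,i=17
  [5] ..#.# => .  t=1,i=13
  [4] ..#.. => .  t=2,i=8
  [3] ...## => #  t=0,i=21
  [2] ...#. => .  t=1,i=12
  [1] ....# => #  t=1,i=19
  [0] ..... => .  t=1,i=18
  bits 01000110011001010000011110001010 = 1181026186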